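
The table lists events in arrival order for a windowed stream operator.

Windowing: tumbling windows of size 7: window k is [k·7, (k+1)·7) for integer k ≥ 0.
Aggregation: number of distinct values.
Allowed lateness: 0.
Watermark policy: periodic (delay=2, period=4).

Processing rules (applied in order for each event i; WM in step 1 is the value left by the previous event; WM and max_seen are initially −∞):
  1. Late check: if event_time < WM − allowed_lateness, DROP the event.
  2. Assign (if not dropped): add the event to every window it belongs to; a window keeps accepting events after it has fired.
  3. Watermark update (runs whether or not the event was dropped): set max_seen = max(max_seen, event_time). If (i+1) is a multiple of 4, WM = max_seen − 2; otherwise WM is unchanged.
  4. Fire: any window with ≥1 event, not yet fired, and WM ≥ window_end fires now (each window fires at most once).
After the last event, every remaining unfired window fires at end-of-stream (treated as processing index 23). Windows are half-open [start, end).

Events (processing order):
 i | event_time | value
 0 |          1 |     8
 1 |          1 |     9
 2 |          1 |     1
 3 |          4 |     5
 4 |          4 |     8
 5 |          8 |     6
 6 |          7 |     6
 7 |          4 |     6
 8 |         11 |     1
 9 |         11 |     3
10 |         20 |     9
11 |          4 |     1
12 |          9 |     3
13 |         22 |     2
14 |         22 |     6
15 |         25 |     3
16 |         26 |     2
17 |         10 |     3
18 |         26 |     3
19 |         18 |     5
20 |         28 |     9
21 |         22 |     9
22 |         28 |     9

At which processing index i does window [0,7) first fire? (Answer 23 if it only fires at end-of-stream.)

11

i=0 t=1 v=8: → [0,7); WM=−∞
i=1 t=1 v=9: → [0,7); WM=−∞
i=2 t=1 v=1: → [0,7); WM=−∞
i=3 t=4 v=5: → [0,7); WM=2
i=4 t=4 v=8: → [0,7); WM=2
i=5 t=8 v=6: → [7,14); WM=2
i=6 t=7 v=6: → [7,14); WM=2
i=7 t=4 v=6: → [0,7); WM=6
i=8 t=11 v=1: → [7,14); WM=6
i=9 t=11 v=3: → [7,14); WM=6
i=10 t=20 v=9: → [14,21); WM=6
i=11 t=4 v=1: DROP (t<6-0); WM=18; [0,7) fires=5 [7,14) fires=3
i=12 t=9 v=3: DROP (t<18-0); WM=18
i=13 t=22 v=2: → [21,28); WM=18
i=14 t=22 v=6: → [21,28); WM=18
i=15 t=25 v=3: → [21,28); WM=23; [14,21) fires=1
i=16 t=26 v=2: → [21,28); WM=23
i=17 t=10 v=3: DROP (t<23-0); WM=23
i=18 t=26 v=3: → [21,28); WM=23
i=19 t=18 v=5: DROP (t<23-0); WM=24
i=20 t=28 v=9: → [28,35); WM=24
i=21 t=22 v=9: DROP (t<24-0); WM=24
i=22 t=28 v=9: → [28,35); WM=24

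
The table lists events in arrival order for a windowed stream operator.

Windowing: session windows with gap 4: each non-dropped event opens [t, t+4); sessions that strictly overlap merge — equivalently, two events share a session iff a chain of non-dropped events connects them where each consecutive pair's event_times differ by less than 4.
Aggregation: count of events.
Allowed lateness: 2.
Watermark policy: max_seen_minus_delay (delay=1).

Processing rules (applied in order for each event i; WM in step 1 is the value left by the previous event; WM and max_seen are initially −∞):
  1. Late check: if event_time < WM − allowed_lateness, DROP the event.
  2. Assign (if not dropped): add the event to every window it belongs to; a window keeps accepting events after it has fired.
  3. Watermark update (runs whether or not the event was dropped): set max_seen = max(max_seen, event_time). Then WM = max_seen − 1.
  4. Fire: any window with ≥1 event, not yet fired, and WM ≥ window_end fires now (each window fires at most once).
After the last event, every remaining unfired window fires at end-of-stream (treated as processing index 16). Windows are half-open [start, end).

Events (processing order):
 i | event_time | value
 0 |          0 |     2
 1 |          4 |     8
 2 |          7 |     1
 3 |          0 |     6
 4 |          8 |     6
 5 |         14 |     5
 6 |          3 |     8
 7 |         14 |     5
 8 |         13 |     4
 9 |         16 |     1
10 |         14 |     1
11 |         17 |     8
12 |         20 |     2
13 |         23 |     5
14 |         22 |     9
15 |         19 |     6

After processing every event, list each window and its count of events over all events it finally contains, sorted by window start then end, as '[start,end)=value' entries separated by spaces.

i=0 t=0 v=2: → [0,4); WM=-1
i=1 t=4 v=8: → [4,8); WM=3
i=2 t=7 v=1: → [4,11); WM=6
i=3 t=0 v=6: DROP (t<6-2); WM=6
i=4 t=8 v=6: → [4,12); WM=7
i=5 t=14 v=5: → [14,18); WM=13
i=6 t=3 v=8: DROP (t<13-2); WM=13
i=7 t=14 v=5: → [14,18); WM=13
i=8 t=13 v=4: → [13,18); WM=13
i=9 t=16 v=1: → [13,20); WM=15
i=10 t=14 v=1: → [13,20); WM=15
i=11 t=17 v=8: → [13,21); WM=16
i=12 t=20 v=2: → [13,24); WM=19
i=13 t=23 v=5: → [13,27); WM=22
i=14 t=22 v=9: → [13,27); WM=22
i=15 t=19 v=6: DROP (t<22-2); WM=22

[0,4)=1 [4,12)=3 [13,27)=9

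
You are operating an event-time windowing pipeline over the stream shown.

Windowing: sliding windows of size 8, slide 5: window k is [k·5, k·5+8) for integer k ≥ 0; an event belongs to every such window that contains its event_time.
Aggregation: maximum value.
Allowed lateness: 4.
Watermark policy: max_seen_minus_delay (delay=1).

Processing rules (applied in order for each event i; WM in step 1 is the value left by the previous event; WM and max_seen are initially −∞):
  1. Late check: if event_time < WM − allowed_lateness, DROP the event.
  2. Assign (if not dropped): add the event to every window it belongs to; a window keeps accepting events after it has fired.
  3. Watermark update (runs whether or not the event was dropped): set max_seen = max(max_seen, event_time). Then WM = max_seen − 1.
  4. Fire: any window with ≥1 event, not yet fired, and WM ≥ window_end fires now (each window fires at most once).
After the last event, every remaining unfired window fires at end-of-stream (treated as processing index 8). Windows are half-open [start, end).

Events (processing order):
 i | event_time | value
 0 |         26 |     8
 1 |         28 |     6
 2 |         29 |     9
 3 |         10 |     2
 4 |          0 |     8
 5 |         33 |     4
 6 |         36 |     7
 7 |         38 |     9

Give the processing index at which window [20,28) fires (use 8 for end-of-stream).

2

i=0 t=26 v=8: → [25,33),[20,28); WM=25
i=1 t=28 v=6: → [25,33); WM=27
i=2 t=29 v=9: → [25,33); WM=28; [20,28) fires=8
i=3 t=10 v=2: DROP (t<28-4); WM=28
i=4 t=0 v=8: DROP (t<28-4); WM=28
i=5 t=33 v=4: → [30,38); WM=32
i=6 t=36 v=7: → [35,43),[30,38); WM=35; [25,33) fires=9
i=7 t=38 v=9: → [35,43); WM=37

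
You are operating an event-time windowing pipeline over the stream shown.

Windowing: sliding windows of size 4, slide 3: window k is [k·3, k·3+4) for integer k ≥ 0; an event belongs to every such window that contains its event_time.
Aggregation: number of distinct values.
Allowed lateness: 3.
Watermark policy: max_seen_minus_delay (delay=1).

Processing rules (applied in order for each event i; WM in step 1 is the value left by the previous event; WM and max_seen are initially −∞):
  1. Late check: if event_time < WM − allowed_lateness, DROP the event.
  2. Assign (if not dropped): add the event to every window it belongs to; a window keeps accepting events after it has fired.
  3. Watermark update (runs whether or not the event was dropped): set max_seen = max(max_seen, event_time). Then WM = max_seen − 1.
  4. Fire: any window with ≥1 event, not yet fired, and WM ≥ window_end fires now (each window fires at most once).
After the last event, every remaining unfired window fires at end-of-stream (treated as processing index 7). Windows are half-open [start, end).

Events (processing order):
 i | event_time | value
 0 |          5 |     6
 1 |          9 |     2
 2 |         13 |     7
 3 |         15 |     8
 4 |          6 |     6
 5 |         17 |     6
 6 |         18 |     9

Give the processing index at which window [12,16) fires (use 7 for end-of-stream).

5

i=0 t=5 v=6: → [3,7); WM=4
i=1 t=9 v=2: → [9,13),[6,10); WM=8; [3,7) fires=1
i=2 t=13 v=7: → [12,16); WM=12; [6,10) fires=1
i=3 t=15 v=8: → [15,19),[12,16); WM=14; [9,13) fires=1
i=4 t=6 v=6: DROP (t<14-3); WM=14
i=5 t=17 v=6: → [15,19); WM=16; [12,16) fires=2
i=6 t=18 v=9: → [18,22),[15,19); WM=17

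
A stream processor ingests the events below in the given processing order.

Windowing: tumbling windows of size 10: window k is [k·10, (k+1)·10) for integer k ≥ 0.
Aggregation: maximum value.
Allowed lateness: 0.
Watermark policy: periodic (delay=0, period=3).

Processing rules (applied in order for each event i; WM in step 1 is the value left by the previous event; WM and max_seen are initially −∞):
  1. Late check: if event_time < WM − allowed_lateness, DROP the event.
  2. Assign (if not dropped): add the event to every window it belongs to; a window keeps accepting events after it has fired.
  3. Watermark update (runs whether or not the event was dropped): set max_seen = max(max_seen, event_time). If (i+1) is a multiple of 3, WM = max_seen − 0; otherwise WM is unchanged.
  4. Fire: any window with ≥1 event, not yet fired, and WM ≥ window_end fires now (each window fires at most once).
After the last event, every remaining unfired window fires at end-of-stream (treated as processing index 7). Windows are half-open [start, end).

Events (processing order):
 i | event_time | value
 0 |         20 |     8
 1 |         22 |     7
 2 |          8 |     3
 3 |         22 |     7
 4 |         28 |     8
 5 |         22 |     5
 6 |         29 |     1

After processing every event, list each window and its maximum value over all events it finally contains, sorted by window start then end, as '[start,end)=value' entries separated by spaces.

i=0 t=20 v=8: → [20,30); WM=−∞
i=1 t=22 v=7: → [20,30); WM=−∞
i=2 t=8 v=3: → [0,10); WM=22; [0,10) fires=3
i=3 t=22 v=7: → [20,30); WM=22
i=4 t=28 v=8: → [20,30); WM=22
i=5 t=22 v=5: → [20,30); WM=28
i=6 t=29 v=1: → [20,30); WM=28

[0,10)=3 [20,30)=8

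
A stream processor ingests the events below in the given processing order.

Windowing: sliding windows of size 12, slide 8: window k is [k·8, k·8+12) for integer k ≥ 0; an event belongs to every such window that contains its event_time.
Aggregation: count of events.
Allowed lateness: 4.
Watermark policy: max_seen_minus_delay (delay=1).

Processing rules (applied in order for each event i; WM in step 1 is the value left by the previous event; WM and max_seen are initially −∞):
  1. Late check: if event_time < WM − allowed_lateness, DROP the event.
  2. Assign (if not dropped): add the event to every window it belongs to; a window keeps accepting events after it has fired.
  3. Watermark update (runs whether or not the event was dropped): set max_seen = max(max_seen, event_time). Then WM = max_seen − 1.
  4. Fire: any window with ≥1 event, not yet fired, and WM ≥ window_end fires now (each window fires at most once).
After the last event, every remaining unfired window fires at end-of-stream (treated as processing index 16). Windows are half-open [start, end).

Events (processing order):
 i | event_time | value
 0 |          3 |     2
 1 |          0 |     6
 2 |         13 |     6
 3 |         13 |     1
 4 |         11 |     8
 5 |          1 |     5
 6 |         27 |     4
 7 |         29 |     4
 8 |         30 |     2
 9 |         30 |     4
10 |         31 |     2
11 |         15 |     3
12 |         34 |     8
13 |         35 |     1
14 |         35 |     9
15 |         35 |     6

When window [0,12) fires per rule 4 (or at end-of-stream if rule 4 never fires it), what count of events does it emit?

i=0 t=3 v=2: → [0,12); WM=2
i=1 t=0 v=6: → [0,12); WM=2
i=2 t=13 v=6: → [8,20); WM=12; [0,12) fires=2
i=3 t=13 v=1: → [8,20); WM=12
i=4 t=11 v=8: → [8,20),[0,12); WM=12
i=5 t=1 v=5: DROP (t<12-4); WM=12
i=6 t=27 v=4: → [24,36),[16,28); WM=26; [8,20) fires=3
i=7 t=29 v=4: → [24,36); WM=28; [16,28) fires=1
i=8 t=30 v=2: → [24,36); WM=29
i=9 t=30 v=4: → [24,36); WM=29
i=10 t=31 v=2: → [24,36); WM=30
i=11 t=15 v=3: DROP (t<30-4); WM=30
i=12 t=34 v=8: → [32,44),[24,36); WM=33
i=13 t=35 v=1: → [32,44),[24,36); WM=34
i=14 t=35 v=9: → [32,44),[24,36); WM=34
i=15 t=35 v=6: → [32,44),[24,36); WM=34

2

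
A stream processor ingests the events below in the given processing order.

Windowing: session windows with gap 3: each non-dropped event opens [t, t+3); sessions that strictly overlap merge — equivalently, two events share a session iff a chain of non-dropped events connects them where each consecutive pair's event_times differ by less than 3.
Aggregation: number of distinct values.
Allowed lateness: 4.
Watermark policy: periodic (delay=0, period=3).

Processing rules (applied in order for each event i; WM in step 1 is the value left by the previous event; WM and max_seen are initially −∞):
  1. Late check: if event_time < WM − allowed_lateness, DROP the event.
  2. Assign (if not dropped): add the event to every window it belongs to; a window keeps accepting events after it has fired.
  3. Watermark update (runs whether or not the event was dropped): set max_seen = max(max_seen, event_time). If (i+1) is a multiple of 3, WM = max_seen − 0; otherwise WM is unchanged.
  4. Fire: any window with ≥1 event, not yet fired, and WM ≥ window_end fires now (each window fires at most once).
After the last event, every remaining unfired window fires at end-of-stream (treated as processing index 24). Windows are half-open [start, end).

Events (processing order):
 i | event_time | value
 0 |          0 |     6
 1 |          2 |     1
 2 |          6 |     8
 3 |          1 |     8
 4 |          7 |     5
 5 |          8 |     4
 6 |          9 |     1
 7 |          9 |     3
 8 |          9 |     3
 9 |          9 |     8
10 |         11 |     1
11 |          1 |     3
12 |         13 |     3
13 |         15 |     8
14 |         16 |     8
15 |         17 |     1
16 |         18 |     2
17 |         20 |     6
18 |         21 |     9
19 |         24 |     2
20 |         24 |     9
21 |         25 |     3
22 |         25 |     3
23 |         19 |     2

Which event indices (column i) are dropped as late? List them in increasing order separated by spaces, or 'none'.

3 11 23

i=0 t=0 v=6: → [0,3); WM=−∞
i=1 t=2 v=1: → [0,5); WM=−∞
i=2 t=6 v=8: → [6,9); WM=6
i=3 t=1 v=8: DROP (t<6-4); WM=6
i=4 t=7 v=5: → [6,10); WM=6
i=5 t=8 v=4: → [6,11); WM=8
i=6 t=9 v=1: → [6,12); WM=8
i=7 t=9 v=3: → [6,12); WM=8
i=8 t=9 v=3: → [6,12); WM=9
i=9 t=9 v=8: → [6,12); WM=9
i=10 t=11 v=1: → [6,14); WM=9
i=11 t=1 v=3: DROP (t<9-4); WM=11
i=12 t=13 v=3: → [6,16); WM=11
i=13 t=15 v=8: → [6,18); WM=11
i=14 t=16 v=8: → [6,19); WM=16
i=15 t=17 v=1: → [6,20); WM=16
i=16 t=18 v=2: → [6,21); WM=16
i=17 t=20 v=6: → [6,23); WM=20
i=18 t=21 v=9: → [6,24); WM=20
i=19 t=24 v=2: → [24,27); WM=20
i=20 t=24 v=9: → [24,27); WM=24
i=21 t=25 v=3: → [24,28); WM=24
i=22 t=25 v=3: → [24,28); WM=24
i=23 t=19 v=2: DROP (t<24-4); WM=25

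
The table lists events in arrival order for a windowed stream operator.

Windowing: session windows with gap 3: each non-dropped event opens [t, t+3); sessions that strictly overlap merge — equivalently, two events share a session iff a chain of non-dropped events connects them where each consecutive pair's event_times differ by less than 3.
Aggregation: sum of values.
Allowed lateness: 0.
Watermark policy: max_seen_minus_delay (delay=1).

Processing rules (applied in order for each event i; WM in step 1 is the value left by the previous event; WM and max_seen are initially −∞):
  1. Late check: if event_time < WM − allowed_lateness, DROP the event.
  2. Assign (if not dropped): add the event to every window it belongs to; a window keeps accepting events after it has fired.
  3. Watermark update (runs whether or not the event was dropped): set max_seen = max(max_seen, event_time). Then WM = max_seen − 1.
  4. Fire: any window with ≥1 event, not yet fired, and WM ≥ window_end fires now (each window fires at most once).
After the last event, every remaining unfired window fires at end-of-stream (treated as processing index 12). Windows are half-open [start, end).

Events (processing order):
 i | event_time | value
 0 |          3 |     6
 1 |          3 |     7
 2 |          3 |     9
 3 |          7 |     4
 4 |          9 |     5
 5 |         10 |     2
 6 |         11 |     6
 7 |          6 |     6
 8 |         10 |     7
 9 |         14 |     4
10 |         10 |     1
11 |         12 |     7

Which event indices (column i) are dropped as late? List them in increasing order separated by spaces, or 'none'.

i=0 t=3 v=6: → [3,6); WM=2
i=1 t=3 v=7: → [3,6); WM=2
i=2 t=3 v=9: → [3,6); WM=2
i=3 t=7 v=4: → [7,10); WM=6
i=4 t=9 v=5: → [7,12); WM=8
i=5 t=10 v=2: → [7,13); WM=9
i=6 t=11 v=6: → [7,14); WM=10
i=7 t=6 v=6: DROP (t<10-0); WM=10
i=8 t=10 v=7: → [7,14); WM=10
i=9 t=14 v=4: → [14,17); WM=13
i=10 t=10 v=1: DROP (t<13-0); WM=13
i=11 t=12 v=7: DROP (t<13-0); WM=13

7 10 11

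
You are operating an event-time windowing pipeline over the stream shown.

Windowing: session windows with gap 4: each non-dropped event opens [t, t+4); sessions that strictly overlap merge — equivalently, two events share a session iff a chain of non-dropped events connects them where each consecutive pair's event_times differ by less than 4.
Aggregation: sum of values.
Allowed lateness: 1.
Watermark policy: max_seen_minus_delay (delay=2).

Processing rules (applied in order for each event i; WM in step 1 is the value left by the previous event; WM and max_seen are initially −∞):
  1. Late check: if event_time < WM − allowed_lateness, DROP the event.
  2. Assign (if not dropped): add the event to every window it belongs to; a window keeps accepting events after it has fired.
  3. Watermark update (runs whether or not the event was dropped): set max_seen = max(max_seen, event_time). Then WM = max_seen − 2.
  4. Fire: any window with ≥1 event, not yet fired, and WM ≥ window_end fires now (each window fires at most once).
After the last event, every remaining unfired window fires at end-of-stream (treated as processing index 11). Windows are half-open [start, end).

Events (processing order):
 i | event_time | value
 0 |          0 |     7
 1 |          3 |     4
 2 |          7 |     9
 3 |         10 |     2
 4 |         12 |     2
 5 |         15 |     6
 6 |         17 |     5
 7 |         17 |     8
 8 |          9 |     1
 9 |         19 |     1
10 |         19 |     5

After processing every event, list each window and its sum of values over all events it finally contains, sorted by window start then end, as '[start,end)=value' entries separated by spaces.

i=0 t=0 v=7: → [0,4); WM=-2
i=1 t=3 v=4: → [0,7); WM=1
i=2 t=7 v=9: → [7,11); WM=5
i=3 t=10 v=2: → [7,14); WM=8
i=4 t=12 v=2: → [7,16); WM=10
i=5 t=15 v=6: → [7,19); WM=13
i=6 t=17 v=5: → [7,21); WM=15
i=7 t=17 v=8: → [7,21); WM=15
i=8 t=9 v=1: DROP (t<15-1); WM=15
i=9 t=19 v=1: → [7,23); WM=17
i=10 t=19 v=5: → [7,23); WM=17

[0,7)=11 [7,23)=38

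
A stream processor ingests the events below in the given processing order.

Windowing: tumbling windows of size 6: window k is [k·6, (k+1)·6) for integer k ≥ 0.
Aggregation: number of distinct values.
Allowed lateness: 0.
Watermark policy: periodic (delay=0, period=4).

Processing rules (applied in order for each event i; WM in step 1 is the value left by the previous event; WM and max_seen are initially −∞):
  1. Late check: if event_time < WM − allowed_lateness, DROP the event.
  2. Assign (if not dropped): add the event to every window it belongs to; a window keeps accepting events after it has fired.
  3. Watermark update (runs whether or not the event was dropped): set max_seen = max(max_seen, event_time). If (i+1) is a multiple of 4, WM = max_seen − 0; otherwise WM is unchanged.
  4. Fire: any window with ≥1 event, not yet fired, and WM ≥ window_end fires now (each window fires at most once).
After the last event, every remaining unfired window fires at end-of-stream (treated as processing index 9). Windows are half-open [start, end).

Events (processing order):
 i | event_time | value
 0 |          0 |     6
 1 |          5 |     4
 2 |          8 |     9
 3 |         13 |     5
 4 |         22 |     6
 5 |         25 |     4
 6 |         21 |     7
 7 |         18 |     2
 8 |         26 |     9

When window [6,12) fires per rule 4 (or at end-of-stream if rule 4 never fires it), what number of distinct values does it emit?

i=0 t=0 v=6: → [0,6); WM=−∞
i=1 t=5 v=4: → [0,6); WM=−∞
i=2 t=8 v=9: → [6,12); WM=−∞
i=3 t=13 v=5: → [12,18); WM=13; [0,6) fires=2 [6,12) fires=1
i=4 t=22 v=6: → [18,24); WM=13
i=5 t=25 v=4: → [24,30); WM=13
i=6 t=21 v=7: → [18,24); WM=13
i=7 t=18 v=2: → [18,24); WM=25; [12,18) fires=1 [18,24) fires=3
i=8 t=26 v=9: → [24,30); WM=25

1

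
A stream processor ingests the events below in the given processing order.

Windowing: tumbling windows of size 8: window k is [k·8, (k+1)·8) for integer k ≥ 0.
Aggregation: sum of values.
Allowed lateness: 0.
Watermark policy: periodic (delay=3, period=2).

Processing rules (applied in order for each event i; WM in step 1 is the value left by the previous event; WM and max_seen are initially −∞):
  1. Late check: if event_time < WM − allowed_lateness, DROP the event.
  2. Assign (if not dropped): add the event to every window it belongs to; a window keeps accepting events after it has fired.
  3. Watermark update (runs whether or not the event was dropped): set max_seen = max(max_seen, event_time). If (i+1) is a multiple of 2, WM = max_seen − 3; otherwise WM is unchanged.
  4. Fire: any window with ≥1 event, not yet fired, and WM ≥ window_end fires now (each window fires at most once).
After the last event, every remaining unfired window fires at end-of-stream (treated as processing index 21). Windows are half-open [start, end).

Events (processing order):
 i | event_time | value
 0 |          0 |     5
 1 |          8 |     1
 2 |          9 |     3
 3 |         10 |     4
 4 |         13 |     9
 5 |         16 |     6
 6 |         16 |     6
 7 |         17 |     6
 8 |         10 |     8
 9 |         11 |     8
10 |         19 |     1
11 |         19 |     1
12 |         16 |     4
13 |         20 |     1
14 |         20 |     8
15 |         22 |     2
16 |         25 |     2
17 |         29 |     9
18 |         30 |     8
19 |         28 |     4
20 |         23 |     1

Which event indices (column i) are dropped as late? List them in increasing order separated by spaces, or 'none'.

i=0 t=0 v=5: → [0,8); WM=−∞
i=1 t=8 v=1: → [8,16); WM=5
i=2 t=9 v=3: → [8,16); WM=5
i=3 t=10 v=4: → [8,16); WM=7
i=4 t=13 v=9: → [8,16); WM=7
i=5 t=16 v=6: → [16,24); WM=13; [0,8) fires=5
i=6 t=16 v=6: → [16,24); WM=13
i=7 t=17 v=6: → [16,24); WM=14
i=8 t=10 v=8: DROP (t<14-0); WM=14
i=9 t=11 v=8: DROP (t<14-0); WM=14
i=10 t=19 v=1: → [16,24); WM=14
i=11 t=19 v=1: → [16,24); WM=16; [8,16) fires=17
i=12 t=16 v=4: → [16,24); WM=16
i=13 t=20 v=1: → [16,24); WM=17
i=14 t=20 v=8: → [16,24); WM=17
i=15 t=22 v=2: → [16,24); WM=19
i=16 t=25 v=2: → [24,32); WM=19
i=17 t=29 v=9: → [24,32); WM=26; [16,24) fires=35
i=18 t=30 v=8: → [24,32); WM=26
i=19 t=28 v=4: → [24,32); WM=27
i=20 t=23 v=1: DROP (t<27-0); WM=27

8 9 20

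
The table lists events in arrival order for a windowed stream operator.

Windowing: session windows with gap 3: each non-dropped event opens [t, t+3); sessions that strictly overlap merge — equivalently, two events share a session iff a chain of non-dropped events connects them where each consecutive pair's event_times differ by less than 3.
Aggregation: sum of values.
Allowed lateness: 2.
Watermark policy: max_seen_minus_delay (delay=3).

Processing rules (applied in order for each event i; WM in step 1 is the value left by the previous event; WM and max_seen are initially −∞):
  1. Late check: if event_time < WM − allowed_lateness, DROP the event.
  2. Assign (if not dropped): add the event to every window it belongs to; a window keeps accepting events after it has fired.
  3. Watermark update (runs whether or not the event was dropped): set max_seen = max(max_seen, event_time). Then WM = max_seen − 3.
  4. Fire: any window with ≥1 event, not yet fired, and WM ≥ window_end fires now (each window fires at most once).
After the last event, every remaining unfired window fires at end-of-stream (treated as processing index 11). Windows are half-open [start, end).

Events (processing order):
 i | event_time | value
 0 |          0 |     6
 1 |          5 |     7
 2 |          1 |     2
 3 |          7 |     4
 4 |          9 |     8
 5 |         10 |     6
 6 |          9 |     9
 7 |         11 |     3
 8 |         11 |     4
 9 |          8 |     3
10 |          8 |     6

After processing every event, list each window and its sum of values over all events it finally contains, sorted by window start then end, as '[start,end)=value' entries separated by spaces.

i=0 t=0 v=6: → [0,3); WM=-3
i=1 t=5 v=7: → [5,8); WM=2
i=2 t=1 v=2: → [0,4); WM=2
i=3 t=7 v=4: → [5,10); WM=4
i=4 t=9 v=8: → [5,12); WM=6
i=5 t=10 v=6: → [5,13); WM=7
i=6 t=9 v=9: → [5,13); WM=7
i=7 t=11 v=3: → [5,14); WM=8
i=8 t=11 v=4: → [5,14); WM=8
i=9 t=8 v=3: → [5,14); WM=8
i=10 t=8 v=6: → [5,14); WM=8

[0,4)=8 [5,14)=50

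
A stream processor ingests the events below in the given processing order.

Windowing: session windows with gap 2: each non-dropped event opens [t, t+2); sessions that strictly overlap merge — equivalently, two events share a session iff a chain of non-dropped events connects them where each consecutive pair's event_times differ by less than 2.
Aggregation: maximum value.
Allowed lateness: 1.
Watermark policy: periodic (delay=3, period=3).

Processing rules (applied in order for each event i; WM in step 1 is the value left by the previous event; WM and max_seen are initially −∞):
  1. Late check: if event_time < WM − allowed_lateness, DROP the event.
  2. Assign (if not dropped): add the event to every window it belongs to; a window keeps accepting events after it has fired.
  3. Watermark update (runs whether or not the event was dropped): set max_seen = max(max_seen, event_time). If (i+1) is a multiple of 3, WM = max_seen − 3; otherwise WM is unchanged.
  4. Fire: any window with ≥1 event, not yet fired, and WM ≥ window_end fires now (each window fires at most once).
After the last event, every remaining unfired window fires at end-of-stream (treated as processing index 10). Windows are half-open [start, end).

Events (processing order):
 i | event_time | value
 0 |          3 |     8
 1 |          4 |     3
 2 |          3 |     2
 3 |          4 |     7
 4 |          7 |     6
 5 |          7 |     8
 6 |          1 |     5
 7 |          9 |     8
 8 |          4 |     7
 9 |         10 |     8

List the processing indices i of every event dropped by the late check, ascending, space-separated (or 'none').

i=0 t=3 v=8: → [3,5); WM=−∞
i=1 t=4 v=3: → [3,6); WM=−∞
i=2 t=3 v=2: → [3,6); WM=1
i=3 t=4 v=7: → [3,6); WM=1
i=4 t=7 v=6: → [7,9); WM=1
i=5 t=7 v=8: → [7,9); WM=4
i=6 t=1 v=5: DROP (t<4-1); WM=4
i=7 t=9 v=8: → [9,11); WM=4
i=8 t=4 v=7: → [3,6); WM=6
i=9 t=10 v=8: → [9,12); WM=6

6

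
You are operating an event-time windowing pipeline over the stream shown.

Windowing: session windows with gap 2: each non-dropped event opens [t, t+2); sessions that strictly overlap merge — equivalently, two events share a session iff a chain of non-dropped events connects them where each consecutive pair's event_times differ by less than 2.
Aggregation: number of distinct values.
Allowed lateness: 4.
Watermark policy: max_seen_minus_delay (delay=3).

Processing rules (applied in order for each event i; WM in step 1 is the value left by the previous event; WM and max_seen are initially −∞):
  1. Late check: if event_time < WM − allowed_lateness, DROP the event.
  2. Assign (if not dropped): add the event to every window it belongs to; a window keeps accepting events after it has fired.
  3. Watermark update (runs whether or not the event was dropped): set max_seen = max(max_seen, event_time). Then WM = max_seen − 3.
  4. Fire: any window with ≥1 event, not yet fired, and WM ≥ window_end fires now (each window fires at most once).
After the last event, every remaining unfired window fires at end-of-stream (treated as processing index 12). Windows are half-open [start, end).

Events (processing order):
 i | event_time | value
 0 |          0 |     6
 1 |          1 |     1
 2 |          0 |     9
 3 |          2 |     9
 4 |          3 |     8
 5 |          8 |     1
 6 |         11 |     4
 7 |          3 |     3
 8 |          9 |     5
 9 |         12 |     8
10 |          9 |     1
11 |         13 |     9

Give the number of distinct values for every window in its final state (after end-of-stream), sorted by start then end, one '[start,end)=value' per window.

i=0 t=0 v=6: → [0,2); WM=-3
i=1 t=1 v=1: → [0,3); WM=-2
i=2 t=0 v=9: → [0,3); WM=-2
i=3 t=2 v=9: → [0,4); WM=-1
i=4 t=3 v=8: → [0,5); WM=0
i=5 t=8 v=1: → [8,10); WM=5
i=6 t=11 v=4: → [11,13); WM=8
i=7 t=3 v=3: DROP (t<8-4); WM=8
i=8 t=9 v=5: → [8,11); WM=8
i=9 t=12 v=8: → [11,14); WM=9
i=10 t=9 v=1: → [8,11); WM=9
i=11 t=13 v=9: → [11,15); WM=10

[0,5)=4 [8,11)=2 [11,15)=3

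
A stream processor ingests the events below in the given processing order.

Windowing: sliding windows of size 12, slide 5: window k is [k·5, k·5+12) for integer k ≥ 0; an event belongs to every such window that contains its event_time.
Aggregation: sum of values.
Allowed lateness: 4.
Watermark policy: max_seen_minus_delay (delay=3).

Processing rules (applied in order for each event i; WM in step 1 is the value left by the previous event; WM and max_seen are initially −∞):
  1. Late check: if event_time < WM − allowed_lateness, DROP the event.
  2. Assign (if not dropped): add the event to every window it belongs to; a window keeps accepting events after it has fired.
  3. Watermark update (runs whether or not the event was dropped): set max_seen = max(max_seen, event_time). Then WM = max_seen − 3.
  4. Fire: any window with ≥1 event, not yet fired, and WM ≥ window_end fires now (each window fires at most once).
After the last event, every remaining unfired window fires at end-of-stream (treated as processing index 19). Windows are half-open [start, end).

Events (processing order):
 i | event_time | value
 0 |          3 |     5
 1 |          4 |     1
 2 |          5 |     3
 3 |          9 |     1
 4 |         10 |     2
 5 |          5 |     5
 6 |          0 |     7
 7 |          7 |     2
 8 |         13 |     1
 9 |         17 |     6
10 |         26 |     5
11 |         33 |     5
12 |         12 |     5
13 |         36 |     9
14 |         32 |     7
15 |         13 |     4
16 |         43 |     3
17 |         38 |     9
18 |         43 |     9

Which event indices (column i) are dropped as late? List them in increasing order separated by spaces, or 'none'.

6 12 15

i=0 t=3 v=5: → [0,12); WM=0
i=1 t=4 v=1: → [0,12); WM=1
i=2 t=5 v=3: → [5,17),[0,12); WM=2
i=3 t=9 v=1: → [5,17),[0,12); WM=6
i=4 t=10 v=2: → [10,22),[5,17),[0,12); WM=7
i=5 t=5 v=5: → [5,17),[0,12); WM=7
i=6 t=0 v=7: DROP (t<7-4); WM=7
i=7 t=7 v=2: → [5,17),[0,12); WM=7
i=8 t=13 v=1: → [10,22),[5,17); WM=10
i=9 t=17 v=6: → [15,27),[10,22); WM=14; [0,12) fires=19
i=10 t=26 v=5: → [25,37),[20,32),[15,27); WM=23; [5,17) fires=14 [10,22) fires=9
i=11 t=33 v=5: → [30,42),[25,37); WM=30; [15,27) fires=11
i=12 t=12 v=5: DROP (t<30-4); WM=30
i=13 t=36 v=9: → [35,47),[30,42),[25,37); WM=33; [20,32) fires=5
i=14 t=32 v=7: → [30,42),[25,37); WM=33
i=15 t=13 v=4: DROP (t<33-4); WM=33
i=16 t=43 v=3: → [40,52),[35,47); WM=40; [25,37) fires=26
i=17 t=38 v=9: → [35,47),[30,42); WM=40
i=18 t=43 v=9: → [40,52),[35,47); WM=40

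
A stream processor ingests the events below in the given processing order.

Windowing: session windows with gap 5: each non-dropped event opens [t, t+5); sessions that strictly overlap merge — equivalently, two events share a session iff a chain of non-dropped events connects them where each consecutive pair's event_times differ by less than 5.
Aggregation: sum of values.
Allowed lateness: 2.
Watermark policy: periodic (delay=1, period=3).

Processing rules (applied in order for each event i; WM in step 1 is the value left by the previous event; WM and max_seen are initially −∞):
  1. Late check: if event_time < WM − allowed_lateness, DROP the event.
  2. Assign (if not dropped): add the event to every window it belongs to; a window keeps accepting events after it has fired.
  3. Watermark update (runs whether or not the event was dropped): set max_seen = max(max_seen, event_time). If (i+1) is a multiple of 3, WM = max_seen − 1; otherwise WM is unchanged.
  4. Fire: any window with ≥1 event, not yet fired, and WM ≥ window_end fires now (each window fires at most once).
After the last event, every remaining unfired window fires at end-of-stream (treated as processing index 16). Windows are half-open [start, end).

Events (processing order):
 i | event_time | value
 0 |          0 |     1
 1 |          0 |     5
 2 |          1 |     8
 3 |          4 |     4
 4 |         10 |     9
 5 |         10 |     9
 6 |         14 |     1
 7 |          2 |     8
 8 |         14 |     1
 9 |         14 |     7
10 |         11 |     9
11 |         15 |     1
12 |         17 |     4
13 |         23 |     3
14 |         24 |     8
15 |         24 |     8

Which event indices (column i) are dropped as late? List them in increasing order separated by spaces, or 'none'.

i=0 t=0 v=1: → [0,5); WM=−∞
i=1 t=0 v=5: → [0,5); WM=−∞
i=2 t=1 v=8: → [0,6); WM=0
i=3 t=4 v=4: → [0,9); WM=0
i=4 t=10 v=9: → [10,15); WM=0
i=5 t=10 v=9: → [10,15); WM=9
i=6 t=14 v=1: → [10,19); WM=9
i=7 t=2 v=8: DROP (t<9-2); WM=9
i=8 t=14 v=1: → [10,19); WM=13
i=9 t=14 v=7: → [10,19); WM=13
i=10 t=11 v=9: → [10,19); WM=13
i=11 t=15 v=1: → [10,20); WM=14
i=12 t=17 v=4: → [10,22); WM=14
i=13 t=23 v=3: → [23,28); WM=14
i=14 t=24 v=8: → [23,29); WM=23
i=15 t=24 v=8: → [23,29); WM=23

7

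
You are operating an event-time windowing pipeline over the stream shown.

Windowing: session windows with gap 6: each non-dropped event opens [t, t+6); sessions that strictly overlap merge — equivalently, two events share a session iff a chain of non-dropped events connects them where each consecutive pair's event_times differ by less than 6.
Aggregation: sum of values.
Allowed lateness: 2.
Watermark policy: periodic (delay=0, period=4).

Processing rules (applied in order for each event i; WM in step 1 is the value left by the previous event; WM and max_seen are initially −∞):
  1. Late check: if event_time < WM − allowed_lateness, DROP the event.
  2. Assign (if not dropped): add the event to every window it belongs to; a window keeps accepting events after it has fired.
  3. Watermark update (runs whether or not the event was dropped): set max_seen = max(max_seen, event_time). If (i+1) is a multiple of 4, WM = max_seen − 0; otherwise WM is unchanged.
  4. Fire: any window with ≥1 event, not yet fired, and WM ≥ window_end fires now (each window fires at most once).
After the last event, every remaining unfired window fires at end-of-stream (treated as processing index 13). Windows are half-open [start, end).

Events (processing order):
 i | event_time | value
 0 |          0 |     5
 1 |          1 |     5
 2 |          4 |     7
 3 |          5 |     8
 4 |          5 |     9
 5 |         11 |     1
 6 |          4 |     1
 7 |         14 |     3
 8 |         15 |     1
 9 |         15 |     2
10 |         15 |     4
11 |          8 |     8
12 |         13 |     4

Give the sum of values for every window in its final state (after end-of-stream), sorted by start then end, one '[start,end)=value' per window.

[0,11)=35 [11,21)=15

i=0 t=0 v=5: → [0,6); WM=−∞
i=1 t=1 v=5: → [0,7); WM=−∞
i=2 t=4 v=7: → [0,10); WM=−∞
i=3 t=5 v=8: → [0,11); WM=5
i=4 t=5 v=9: → [0,11); WM=5
i=5 t=11 v=1: → [11,17); WM=5
i=6 t=4 v=1: → [0,11); WM=5
i=7 t=14 v=3: → [11,20); WM=14
i=8 t=15 v=1: → [11,21); WM=14
i=9 t=15 v=2: → [11,21); WM=14
i=10 t=15 v=4: → [11,21); WM=14
i=11 t=8 v=8: DROP (t<14-2); WM=15
i=12 t=13 v=4: → [11,21); WM=15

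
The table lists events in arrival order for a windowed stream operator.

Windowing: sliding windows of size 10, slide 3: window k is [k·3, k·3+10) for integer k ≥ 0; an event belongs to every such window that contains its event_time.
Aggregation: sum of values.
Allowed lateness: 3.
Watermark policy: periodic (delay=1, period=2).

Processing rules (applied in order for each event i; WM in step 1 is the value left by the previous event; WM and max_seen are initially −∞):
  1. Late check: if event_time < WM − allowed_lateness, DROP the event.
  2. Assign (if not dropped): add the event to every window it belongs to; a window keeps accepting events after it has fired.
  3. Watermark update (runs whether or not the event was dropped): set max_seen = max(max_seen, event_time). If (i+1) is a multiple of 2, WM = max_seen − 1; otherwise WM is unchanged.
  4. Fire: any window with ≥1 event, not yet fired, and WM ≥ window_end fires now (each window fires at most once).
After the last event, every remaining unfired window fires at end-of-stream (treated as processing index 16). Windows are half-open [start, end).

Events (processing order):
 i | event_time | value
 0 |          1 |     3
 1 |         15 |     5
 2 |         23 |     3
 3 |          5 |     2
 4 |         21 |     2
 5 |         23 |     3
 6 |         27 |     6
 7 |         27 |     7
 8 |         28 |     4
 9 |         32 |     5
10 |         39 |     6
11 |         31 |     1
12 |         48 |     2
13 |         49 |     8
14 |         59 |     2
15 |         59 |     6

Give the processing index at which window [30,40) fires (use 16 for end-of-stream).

i=0 t=1 v=3: → [0,10); WM=−∞
i=1 t=15 v=5: → [15,25),[12,22),[9,19),[6,16); WM=14; [0,10) fires=3
i=2 t=23 v=3: → [21,31),[18,28),[15,25); WM=14
i=3 t=5 v=2: DROP (t<14-3); WM=22; [6,16) fires=5 [9,19) fires=5 [12,22) fires=5
i=4 t=21 v=2: → [21,31),[18,28),[15,25),[12,22); WM=22
i=5 t=23 v=3: → [21,31),[18,28),[15,25); WM=22
i=6 t=27 v=6: → [27,37),[24,34),[21,31),[18,28); WM=22
i=7 t=27 v=7: → [27,37),[24,34),[21,31),[18,28); WM=26; [15,25) fires=13
i=8 t=28 v=4: → [27,37),[24,34),[21,31); WM=26
i=9 t=32 v=5: → [30,40),[27,37),[24,34); WM=31; [18,28) fires=21 [21,31) fires=25
i=10 t=39 v=6: → [39,49),[36,46),[33,43),[30,40); WM=31
i=11 t=31 v=1: → [30,40),[27,37),[24,34); WM=38; [24,34) fires=23 [27,37) fires=23
i=12 t=48 v=2: → [48,58),[45,55),[42,52),[39,49); WM=38
i=13 t=49 v=8: → [48,58),[45,55),[42,52); WM=48; [30,40) fires=12 [33,43) fires=6 [36,46) fires=6
i=14 t=59 v=2: → [57,67),[54,64),[51,61); WM=48
i=15 t=59 v=6: → [57,67),[54,64),[51,61); WM=58; [39,49) fires=8 [42,52) fires=10 [45,55) fires=10 [48,58) fires=10

13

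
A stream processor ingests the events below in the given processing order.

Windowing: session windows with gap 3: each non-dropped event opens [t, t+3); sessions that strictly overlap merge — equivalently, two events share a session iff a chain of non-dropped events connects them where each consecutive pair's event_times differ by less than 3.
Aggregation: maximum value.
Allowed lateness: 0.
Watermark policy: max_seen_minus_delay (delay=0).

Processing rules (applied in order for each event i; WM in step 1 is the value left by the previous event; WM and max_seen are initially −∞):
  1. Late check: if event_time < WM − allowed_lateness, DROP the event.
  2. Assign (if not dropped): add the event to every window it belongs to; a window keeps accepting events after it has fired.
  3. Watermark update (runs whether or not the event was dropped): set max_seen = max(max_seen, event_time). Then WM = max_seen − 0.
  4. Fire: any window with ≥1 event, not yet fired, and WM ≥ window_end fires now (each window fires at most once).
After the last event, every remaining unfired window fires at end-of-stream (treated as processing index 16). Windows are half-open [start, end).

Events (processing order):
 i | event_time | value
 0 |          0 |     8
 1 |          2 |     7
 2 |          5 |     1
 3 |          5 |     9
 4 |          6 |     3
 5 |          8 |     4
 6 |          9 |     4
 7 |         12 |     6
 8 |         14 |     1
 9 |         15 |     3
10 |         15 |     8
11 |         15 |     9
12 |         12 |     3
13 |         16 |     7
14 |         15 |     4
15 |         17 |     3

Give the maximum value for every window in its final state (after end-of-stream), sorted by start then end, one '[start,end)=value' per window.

i=0 t=0 v=8: → [0,3); WM=0
i=1 t=2 v=7: → [0,5); WM=2
i=2 t=5 v=1: → [5,8); WM=5
i=3 t=5 v=9: → [5,8); WM=5
i=4 t=6 v=3: → [5,9); WM=6
i=5 t=8 v=4: → [5,11); WM=8
i=6 t=9 v=4: → [5,12); WM=9
i=7 t=12 v=6: → [12,15); WM=12
i=8 t=14 v=1: → [12,17); WM=14
i=9 t=15 v=3: → [12,18); WM=15
i=10 t=15 v=8: → [12,18); WM=15
i=11 t=15 v=9: → [12,18); WM=15
i=12 t=12 v=3: DROP (t<15-0); WM=15
i=13 t=16 v=7: → [12,19); WM=16
i=14 t=15 v=4: DROP (t<16-0); WM=16
i=15 t=17 v=3: → [12,20); WM=17

[0,5)=8 [5,12)=9 [12,20)=9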